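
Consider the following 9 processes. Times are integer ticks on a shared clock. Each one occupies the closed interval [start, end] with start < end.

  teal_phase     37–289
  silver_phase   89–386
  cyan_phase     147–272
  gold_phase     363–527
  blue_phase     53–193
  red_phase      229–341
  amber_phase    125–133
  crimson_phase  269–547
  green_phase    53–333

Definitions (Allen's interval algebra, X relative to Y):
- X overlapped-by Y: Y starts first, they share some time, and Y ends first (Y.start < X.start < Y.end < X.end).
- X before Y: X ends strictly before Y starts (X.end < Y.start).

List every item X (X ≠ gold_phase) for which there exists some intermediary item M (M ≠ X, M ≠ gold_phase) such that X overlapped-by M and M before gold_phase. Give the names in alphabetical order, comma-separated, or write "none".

crimson_phase, cyan_phase, green_phase, red_phase, silver_phase

Target gold_phase = [363, 527].
Intermediaries M with M before gold_phase: amber_phase, blue_phase, cyan_phase, green_phase, red_phase, teal_phase.
Via amber_phase — items with X overlapped-by amber_phase: none.
Via blue_phase — items with X overlapped-by blue_phase: cyan_phase, silver_phase.
Via cyan_phase — items with X overlapped-by cyan_phase: crimson_phase, red_phase.
Via green_phase — items with X overlapped-by green_phase: crimson_phase, red_phase, silver_phase.
Via red_phase — items with X overlapped-by red_phase: crimson_phase.
Via teal_phase — items with X overlapped-by teal_phase: crimson_phase, green_phase, red_phase, silver_phase.
Union: crimson_phase, cyan_phase, green_phase, red_phase, silver_phase.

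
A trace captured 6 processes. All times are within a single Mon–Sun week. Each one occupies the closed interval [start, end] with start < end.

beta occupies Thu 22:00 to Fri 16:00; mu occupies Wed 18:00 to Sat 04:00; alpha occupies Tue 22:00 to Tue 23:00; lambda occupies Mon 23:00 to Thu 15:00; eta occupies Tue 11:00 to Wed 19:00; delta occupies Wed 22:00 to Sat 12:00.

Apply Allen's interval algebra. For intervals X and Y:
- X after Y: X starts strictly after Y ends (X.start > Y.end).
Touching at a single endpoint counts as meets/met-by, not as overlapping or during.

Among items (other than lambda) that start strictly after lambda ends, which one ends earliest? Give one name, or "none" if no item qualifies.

beta

Target lambda = [Mon 23:00, Thu 15:00].
alpha [Tue 22:00, Tue 23:00] → during → excluded.
beta [Thu 22:00, Fri 16:00] → after → candidate.
delta [Wed 22:00, Sat 12:00] → overlapped-by → excluded.
eta [Tue 11:00, Wed 19:00] → during → excluded.
mu [Wed 18:00, Sat 04:00] → overlapped-by → excluded.
Among candidates, earliest end is Fri 16:00 → beta.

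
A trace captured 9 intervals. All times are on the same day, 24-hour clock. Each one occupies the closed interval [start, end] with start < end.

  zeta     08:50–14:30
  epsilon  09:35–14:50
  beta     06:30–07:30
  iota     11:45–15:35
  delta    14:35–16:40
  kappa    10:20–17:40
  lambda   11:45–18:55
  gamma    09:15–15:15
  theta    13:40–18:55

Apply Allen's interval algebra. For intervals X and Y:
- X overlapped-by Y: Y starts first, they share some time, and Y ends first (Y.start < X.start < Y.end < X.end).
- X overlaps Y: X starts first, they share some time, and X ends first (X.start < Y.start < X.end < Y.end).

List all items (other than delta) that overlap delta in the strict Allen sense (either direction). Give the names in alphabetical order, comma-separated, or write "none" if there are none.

Target delta = [14:35, 16:40].
beta [06:30, 07:30] → before → no.
epsilon [09:35, 14:50] → overlaps → yes.
gamma [09:15, 15:15] → overlaps → yes.
iota [11:45, 15:35] → overlaps → yes.
kappa [10:20, 17:40] → contains → no.
lambda [11:45, 18:55] → contains → no.
theta [13:40, 18:55] → contains → no.
zeta [08:50, 14:30] → before → no.
Result: epsilon, gamma, iota.

epsilon, gamma, iota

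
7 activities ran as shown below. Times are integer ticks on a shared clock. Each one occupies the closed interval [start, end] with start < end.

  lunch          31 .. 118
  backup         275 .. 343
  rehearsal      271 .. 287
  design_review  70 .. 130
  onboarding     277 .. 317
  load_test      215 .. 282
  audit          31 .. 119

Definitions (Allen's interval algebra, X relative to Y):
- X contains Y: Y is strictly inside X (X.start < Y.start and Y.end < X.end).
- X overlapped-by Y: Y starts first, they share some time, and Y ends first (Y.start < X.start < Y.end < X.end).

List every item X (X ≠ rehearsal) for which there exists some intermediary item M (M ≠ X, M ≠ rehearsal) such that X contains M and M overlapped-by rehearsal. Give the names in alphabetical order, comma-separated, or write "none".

backup

Target rehearsal = [271, 287].
Intermediaries M with M overlapped-by rehearsal: backup, onboarding.
Via backup — items with X contains backup: none.
Via onboarding — items with X contains onboarding: backup.
Union: backup.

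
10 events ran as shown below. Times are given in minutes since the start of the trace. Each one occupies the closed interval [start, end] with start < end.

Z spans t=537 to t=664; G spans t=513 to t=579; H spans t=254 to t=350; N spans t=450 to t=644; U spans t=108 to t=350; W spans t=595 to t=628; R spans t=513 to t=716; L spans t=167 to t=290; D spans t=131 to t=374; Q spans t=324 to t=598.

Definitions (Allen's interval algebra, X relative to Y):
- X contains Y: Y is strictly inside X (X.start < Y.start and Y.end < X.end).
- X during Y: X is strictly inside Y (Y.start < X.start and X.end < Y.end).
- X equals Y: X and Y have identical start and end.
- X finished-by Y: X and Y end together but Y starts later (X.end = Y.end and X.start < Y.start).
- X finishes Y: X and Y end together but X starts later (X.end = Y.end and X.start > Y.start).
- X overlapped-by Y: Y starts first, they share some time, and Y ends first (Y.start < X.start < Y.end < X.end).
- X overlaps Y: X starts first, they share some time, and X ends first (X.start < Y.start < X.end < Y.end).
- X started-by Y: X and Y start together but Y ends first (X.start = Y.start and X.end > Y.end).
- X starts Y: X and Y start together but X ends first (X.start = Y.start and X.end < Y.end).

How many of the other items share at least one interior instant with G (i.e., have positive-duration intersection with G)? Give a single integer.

4

Target G = [t=513, t=579].
D [t=131, t=374] → before → no.
H [t=254, t=350] → before → no.
L [t=167, t=290] → before → no.
N [t=450, t=644] → contains → counts.
Q [t=324, t=598] → contains → counts.
R [t=513, t=716] → started-by → counts.
U [t=108, t=350] → before → no.
W [t=595, t=628] → after → no.
Z [t=537, t=664] → overlapped-by → counts.
Total: 4.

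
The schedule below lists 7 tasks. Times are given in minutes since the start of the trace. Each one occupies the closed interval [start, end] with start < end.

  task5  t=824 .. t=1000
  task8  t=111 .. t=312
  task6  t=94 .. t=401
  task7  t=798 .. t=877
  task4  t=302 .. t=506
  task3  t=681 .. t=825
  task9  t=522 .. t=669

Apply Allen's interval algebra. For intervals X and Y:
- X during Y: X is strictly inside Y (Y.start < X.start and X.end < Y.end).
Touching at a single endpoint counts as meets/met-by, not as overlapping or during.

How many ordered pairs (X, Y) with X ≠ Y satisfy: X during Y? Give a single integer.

1

Checking all 42 ordered pairs for relation 'during'; matching pairs in alphabetical order:
(task8, task6): task8 during task6 ✓
Count: 1.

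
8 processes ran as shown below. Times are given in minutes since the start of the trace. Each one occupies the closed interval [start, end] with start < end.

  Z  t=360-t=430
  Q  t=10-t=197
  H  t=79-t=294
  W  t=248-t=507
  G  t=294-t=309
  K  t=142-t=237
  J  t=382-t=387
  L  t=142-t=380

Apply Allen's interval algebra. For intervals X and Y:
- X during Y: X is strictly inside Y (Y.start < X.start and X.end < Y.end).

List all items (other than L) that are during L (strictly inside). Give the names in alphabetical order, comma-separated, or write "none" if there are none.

Target L = [t=142, t=380].
G [t=294, t=309] → during → yes.
H [t=79, t=294] → overlaps → no.
J [t=382, t=387] → after → no.
K [t=142, t=237] → starts → no.
Q [t=10, t=197] → overlaps → no.
W [t=248, t=507] → overlapped-by → no.
Z [t=360, t=430] → overlapped-by → no.
Result: G.

G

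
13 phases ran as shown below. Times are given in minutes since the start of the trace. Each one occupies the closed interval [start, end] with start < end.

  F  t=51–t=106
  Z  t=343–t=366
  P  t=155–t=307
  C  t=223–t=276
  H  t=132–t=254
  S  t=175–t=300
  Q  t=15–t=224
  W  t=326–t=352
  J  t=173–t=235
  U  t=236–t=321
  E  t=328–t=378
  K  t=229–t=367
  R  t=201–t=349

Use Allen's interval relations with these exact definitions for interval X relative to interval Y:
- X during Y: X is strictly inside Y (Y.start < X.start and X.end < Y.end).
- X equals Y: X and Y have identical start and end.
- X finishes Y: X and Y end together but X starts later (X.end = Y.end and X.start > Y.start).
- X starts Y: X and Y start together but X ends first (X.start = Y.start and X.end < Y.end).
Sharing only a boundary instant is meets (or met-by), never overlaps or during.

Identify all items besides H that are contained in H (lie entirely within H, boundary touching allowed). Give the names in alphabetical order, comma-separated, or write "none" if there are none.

Target H = [t=132, t=254].
C [t=223, t=276] → overlapped-by → no.
E [t=328, t=378] → after → no.
F [t=51, t=106] → before → no.
J [t=173, t=235] → during → yes.
K [t=229, t=367] → overlapped-by → no.
P [t=155, t=307] → overlapped-by → no.
Q [t=15, t=224] → overlaps → no.
R [t=201, t=349] → overlapped-by → no.
S [t=175, t=300] → overlapped-by → no.
U [t=236, t=321] → overlapped-by → no.
W [t=326, t=352] → after → no.
Z [t=343, t=366] → after → no.
Result: J.

J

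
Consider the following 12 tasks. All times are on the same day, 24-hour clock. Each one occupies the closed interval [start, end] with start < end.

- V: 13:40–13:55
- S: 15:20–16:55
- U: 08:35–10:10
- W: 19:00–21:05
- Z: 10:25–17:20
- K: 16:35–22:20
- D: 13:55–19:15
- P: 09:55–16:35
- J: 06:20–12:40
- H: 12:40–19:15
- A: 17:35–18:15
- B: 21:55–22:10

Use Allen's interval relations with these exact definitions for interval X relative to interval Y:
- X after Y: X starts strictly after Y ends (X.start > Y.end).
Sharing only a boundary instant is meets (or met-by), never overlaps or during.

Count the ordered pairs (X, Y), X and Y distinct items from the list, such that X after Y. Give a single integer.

Checking all 132 ordered pairs for relation 'after'; matching pairs in alphabetical order:
(A, J): A after J ✓
(A, P): A after P ✓
(A, S): A after S ✓
(A, U): A after U ✓
(A, V): A after V ✓
(A, Z): A after Z ✓
(B, A): B after A ✓
(B, D): B after D ✓
(B, H): B after H ✓
(B, J): B after J ✓
(B, P): B after P ✓
(B, S): B after S ✓
(B, U): B after U ✓
(B, V): B after V ✓
(B, W): B after W ✓
(B, Z): B after Z ✓
(D, J): D after J ✓
(D, U): D after U ✓
(H, U): H after U ✓
(K, J): K after J ✓
(K, U): K after U ✓
(K, V): K after V ✓
(S, J): S after J ✓
(S, U): S after U ✓
... plus 11 further pairs not listed.
Count: 35.

35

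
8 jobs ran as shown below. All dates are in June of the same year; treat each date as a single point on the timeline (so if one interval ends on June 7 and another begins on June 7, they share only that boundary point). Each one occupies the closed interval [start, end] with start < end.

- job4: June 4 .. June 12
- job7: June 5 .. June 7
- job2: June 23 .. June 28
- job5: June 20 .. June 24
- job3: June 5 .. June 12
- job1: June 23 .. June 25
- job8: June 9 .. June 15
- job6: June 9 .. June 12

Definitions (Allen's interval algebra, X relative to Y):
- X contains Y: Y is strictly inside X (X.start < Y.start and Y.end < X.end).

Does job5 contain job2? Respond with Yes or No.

No

job5 = [June 20, June 24], job2 = [June 23, June 28].
Actual relation of job5 to job2: overlaps.
Asked whether 'contains' holds → No.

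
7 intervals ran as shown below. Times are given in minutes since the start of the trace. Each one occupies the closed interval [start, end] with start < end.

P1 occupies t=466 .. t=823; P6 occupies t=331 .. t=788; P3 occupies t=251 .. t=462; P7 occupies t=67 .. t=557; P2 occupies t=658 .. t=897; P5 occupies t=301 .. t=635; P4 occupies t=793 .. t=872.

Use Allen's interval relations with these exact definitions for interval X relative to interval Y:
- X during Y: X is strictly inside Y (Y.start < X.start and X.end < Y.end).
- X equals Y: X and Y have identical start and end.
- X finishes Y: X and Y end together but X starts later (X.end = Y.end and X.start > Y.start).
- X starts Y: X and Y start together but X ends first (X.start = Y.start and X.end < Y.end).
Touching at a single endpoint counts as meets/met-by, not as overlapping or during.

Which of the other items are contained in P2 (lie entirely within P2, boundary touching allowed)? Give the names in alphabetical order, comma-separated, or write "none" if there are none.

Target P2 = [t=658, t=897].
P1 [t=466, t=823] → overlaps → no.
P3 [t=251, t=462] → before → no.
P4 [t=793, t=872] → during → yes.
P5 [t=301, t=635] → before → no.
P6 [t=331, t=788] → overlaps → no.
P7 [t=67, t=557] → before → no.
Result: P4.

P4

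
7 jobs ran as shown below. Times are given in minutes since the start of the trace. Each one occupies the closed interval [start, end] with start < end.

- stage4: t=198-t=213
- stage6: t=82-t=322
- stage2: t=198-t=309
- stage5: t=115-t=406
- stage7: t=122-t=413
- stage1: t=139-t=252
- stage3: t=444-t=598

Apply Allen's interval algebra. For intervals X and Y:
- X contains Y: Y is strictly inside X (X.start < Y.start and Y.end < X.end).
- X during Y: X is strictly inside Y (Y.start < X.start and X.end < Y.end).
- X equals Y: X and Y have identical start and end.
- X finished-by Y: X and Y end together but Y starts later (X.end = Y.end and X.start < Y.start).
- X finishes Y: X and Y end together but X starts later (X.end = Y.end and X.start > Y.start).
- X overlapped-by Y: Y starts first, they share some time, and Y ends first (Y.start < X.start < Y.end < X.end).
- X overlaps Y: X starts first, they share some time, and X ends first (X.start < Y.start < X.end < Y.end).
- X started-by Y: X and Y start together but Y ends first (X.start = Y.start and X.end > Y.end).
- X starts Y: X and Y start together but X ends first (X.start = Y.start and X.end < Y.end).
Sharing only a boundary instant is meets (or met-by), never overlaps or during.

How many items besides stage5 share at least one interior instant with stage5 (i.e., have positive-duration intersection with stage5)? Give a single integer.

Target stage5 = [t=115, t=406].
stage1 [t=139, t=252] → during → counts.
stage2 [t=198, t=309] → during → counts.
stage3 [t=444, t=598] → after → no.
stage4 [t=198, t=213] → during → counts.
stage6 [t=82, t=322] → overlaps → counts.
stage7 [t=122, t=413] → overlapped-by → counts.
Total: 5.

5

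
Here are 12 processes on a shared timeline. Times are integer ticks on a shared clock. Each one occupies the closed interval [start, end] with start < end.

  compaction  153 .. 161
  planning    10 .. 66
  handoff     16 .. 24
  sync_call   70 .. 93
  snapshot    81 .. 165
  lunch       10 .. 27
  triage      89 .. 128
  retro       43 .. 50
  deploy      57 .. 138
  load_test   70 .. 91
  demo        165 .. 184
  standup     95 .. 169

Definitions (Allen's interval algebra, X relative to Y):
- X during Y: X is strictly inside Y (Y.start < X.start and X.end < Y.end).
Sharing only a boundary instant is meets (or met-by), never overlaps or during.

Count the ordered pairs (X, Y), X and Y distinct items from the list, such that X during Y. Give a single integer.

Checking all 132 ordered pairs for relation 'during'; matching pairs in alphabetical order:
(compaction, snapshot): compaction during snapshot ✓
(compaction, standup): compaction during standup ✓
(handoff, lunch): handoff during lunch ✓
(handoff, planning): handoff during planning ✓
(load_test, deploy): load_test during deploy ✓
(retro, planning): retro during planning ✓
(sync_call, deploy): sync_call during deploy ✓
(triage, deploy): triage during deploy ✓
(triage, snapshot): triage during snapshot ✓
Count: 9.

9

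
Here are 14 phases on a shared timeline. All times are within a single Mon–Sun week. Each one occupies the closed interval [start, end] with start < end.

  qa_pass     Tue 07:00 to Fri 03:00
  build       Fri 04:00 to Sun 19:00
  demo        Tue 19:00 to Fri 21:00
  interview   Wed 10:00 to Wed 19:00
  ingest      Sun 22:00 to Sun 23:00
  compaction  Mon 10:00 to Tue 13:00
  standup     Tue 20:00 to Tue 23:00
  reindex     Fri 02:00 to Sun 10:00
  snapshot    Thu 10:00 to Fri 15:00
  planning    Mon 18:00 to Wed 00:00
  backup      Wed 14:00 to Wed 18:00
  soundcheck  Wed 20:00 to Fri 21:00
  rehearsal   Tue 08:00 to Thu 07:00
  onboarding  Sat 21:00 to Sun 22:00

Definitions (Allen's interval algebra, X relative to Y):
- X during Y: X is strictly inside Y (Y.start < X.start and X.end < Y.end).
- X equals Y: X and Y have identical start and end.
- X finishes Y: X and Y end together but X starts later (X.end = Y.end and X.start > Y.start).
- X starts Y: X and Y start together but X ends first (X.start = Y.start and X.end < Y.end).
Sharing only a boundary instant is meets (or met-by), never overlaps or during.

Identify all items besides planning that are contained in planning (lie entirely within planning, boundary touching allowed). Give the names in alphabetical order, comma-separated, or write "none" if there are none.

Target planning = [Mon 18:00, Wed 00:00].
backup [Wed 14:00, Wed 18:00] → after → no.
build [Fri 04:00, Sun 19:00] → after → no.
compaction [Mon 10:00, Tue 13:00] → overlaps → no.
demo [Tue 19:00, Fri 21:00] → overlapped-by → no.
ingest [Sun 22:00, Sun 23:00] → after → no.
interview [Wed 10:00, Wed 19:00] → after → no.
onboarding [Sat 21:00, Sun 22:00] → after → no.
qa_pass [Tue 07:00, Fri 03:00] → overlapped-by → no.
rehearsal [Tue 08:00, Thu 07:00] → overlapped-by → no.
reindex [Fri 02:00, Sun 10:00] → after → no.
snapshot [Thu 10:00, Fri 15:00] → after → no.
soundcheck [Wed 20:00, Fri 21:00] → after → no.
standup [Tue 20:00, Tue 23:00] → during → yes.
Result: standup.

standup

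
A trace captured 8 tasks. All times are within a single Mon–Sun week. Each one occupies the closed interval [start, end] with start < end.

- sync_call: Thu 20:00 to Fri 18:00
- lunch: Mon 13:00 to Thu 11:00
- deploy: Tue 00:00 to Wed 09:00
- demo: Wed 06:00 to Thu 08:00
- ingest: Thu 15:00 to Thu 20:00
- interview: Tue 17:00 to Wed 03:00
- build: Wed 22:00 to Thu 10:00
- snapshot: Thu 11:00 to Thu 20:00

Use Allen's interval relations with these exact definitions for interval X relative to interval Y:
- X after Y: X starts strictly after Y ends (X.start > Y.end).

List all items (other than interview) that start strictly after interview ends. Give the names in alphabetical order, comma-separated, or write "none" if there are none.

build, demo, ingest, snapshot, sync_call

Target interview = [Tue 17:00, Wed 03:00].
build [Wed 22:00, Thu 10:00] → after → yes.
demo [Wed 06:00, Thu 08:00] → after → yes.
deploy [Tue 00:00, Wed 09:00] → contains → no.
ingest [Thu 15:00, Thu 20:00] → after → yes.
lunch [Mon 13:00, Thu 11:00] → contains → no.
snapshot [Thu 11:00, Thu 20:00] → after → yes.
sync_call [Thu 20:00, Fri 18:00] → after → yes.
Result: build, demo, ingest, snapshot, sync_call.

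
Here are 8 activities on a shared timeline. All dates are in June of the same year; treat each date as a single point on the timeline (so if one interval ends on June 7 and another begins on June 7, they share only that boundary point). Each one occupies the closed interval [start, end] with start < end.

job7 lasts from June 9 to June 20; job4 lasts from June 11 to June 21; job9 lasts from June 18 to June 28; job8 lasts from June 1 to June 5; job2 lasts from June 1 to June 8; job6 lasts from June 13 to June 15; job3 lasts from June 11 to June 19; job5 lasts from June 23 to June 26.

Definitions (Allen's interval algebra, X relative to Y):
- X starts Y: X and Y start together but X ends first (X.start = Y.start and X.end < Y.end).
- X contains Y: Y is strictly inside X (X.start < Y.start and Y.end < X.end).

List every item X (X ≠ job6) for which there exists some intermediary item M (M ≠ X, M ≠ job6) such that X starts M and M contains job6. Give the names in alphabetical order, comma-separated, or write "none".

job3

Target job6 = [June 13, June 15].
Intermediaries M with M contains job6: job3, job4, job7.
Via job3 — items with X starts job3: none.
Via job4 — items with X starts job4: job3.
Via job7 — items with X starts job7: none.
Union: job3.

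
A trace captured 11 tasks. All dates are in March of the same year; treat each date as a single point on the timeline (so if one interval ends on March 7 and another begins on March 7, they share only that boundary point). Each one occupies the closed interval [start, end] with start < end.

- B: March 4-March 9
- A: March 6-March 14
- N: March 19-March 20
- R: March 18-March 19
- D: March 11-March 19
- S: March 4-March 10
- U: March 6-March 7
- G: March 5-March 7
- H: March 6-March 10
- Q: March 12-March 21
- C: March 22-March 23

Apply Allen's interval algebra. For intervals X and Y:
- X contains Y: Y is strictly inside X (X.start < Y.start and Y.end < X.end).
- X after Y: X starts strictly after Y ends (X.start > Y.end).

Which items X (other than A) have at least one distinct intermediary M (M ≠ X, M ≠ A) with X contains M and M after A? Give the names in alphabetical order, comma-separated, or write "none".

Target A = [March 6, March 14].
Intermediaries M with M after A: C, N, R.
Via C — items with X contains C: none.
Via N — items with X contains N: Q.
Via R — items with X contains R: Q.
Union: Q.

Q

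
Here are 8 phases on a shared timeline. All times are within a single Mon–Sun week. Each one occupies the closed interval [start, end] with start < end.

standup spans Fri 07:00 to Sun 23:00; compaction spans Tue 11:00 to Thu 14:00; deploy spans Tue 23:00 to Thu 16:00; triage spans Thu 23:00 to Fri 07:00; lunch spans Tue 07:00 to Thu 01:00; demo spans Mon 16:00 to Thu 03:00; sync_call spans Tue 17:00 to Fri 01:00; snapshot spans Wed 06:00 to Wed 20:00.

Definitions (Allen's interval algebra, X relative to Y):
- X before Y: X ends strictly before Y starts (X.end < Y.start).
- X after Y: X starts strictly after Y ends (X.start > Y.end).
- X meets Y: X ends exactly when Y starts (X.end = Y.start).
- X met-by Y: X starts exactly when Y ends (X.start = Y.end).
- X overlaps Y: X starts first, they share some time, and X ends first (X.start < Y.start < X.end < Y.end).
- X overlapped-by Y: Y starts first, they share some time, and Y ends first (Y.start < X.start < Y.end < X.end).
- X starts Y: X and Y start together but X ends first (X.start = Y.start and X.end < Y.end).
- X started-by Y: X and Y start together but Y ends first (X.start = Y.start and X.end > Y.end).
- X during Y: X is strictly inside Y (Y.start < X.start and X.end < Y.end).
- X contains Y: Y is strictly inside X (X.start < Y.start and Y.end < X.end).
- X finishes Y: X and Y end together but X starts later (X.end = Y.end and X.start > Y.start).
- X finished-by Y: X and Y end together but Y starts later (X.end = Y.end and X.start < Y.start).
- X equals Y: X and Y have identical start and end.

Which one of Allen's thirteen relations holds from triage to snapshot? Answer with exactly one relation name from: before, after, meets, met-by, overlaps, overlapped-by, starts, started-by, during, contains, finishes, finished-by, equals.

triage = [Thu 23:00, Fri 07:00]; snapshot = [Wed 06:00, Wed 20:00].
Compare endpoints: triage.start > snapshot.start, triage.start > snapshot.end, triage.end > snapshot.start, triage.end > snapshot.end.
That pattern is 'after'.

after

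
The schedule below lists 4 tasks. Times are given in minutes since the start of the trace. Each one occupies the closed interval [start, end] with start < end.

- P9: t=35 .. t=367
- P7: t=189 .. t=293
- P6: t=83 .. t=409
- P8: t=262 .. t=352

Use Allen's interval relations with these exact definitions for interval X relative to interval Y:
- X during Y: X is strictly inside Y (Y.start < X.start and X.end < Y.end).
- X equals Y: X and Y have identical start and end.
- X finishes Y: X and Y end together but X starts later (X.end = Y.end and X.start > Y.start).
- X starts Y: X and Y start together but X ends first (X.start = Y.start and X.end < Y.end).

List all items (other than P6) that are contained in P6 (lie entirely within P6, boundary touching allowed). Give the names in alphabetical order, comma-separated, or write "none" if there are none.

Target P6 = [t=83, t=409].
P7 [t=189, t=293] → during → yes.
P8 [t=262, t=352] → during → yes.
P9 [t=35, t=367] → overlaps → no.
Result: P7, P8.

P7, P8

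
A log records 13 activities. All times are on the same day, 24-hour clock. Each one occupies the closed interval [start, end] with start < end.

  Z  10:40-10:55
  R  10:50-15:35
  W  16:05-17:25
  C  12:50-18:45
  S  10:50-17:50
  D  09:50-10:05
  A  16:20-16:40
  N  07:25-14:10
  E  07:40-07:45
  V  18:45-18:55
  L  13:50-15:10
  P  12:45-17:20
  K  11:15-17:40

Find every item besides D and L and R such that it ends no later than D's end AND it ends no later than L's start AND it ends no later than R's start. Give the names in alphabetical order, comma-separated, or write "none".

Conditions: its end is no later than D's end (X.end <= 10:05) AND its end is no later than L's start (X.end <= 13:50) AND its end is no later than R's start (X.end <= 10:50).
A: end 16:40 <= 10:05? ✗; end 16:40 <= 13:50? ✗; end 16:40 <= 10:50? ✗ → no.
C: end 18:45 <= 10:05? ✗; end 18:45 <= 13:50? ✗; end 18:45 <= 10:50? ✗ → no.
E: end 07:45 <= 10:05? ✓; end 07:45 <= 13:50? ✓; end 07:45 <= 10:50? ✓ → yes.
K: end 17:40 <= 10:05? ✗; end 17:40 <= 13:50? ✗; end 17:40 <= 10:50? ✗ → no.
N: end 14:10 <= 10:05? ✗; end 14:10 <= 13:50? ✗; end 14:10 <= 10:50? ✗ → no.
P: end 17:20 <= 10:05? ✗; end 17:20 <= 13:50? ✗; end 17:20 <= 10:50? ✗ → no.
S: end 17:50 <= 10:05? ✗; end 17:50 <= 13:50? ✗; end 17:50 <= 10:50? ✗ → no.
V: end 18:55 <= 10:05? ✗; end 18:55 <= 13:50? ✗; end 18:55 <= 10:50? ✗ → no.
W: end 17:25 <= 10:05? ✗; end 17:25 <= 13:50? ✗; end 17:25 <= 10:50? ✗ → no.
Z: end 10:55 <= 10:05? ✗; end 10:55 <= 13:50? ✓; end 10:55 <= 10:50? ✗ → no.
Result: E.

E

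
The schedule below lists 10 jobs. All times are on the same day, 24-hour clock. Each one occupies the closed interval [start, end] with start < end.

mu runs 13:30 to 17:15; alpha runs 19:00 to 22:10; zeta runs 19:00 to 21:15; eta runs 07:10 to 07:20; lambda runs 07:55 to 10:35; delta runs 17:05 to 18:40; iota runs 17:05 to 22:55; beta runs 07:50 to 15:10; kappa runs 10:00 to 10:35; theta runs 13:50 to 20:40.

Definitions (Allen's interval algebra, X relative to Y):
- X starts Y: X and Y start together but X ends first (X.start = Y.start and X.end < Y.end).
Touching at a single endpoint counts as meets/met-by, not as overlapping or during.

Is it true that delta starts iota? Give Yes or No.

delta = [17:05, 18:40], iota = [17:05, 22:55].
Actual relation of delta to iota: starts.
Asked whether 'starts' holds → Yes.

Yes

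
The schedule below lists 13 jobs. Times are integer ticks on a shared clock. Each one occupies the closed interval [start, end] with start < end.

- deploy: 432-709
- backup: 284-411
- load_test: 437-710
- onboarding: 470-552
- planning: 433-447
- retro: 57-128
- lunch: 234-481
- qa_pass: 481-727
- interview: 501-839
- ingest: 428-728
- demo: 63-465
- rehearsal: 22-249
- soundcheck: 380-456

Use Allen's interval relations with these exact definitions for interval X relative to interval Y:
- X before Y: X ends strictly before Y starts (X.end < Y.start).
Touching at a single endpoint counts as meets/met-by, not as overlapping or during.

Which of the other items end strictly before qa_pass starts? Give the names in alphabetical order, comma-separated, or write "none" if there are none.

backup, demo, planning, rehearsal, retro, soundcheck

Target qa_pass = [481, 727].
backup [284, 411] → before → yes.
demo [63, 465] → before → yes.
deploy [432, 709] → overlaps → no.
ingest [428, 728] → contains → no.
interview [501, 839] → overlapped-by → no.
load_test [437, 710] → overlaps → no.
lunch [234, 481] → meets → no.
onboarding [470, 552] → overlaps → no.
planning [433, 447] → before → yes.
rehearsal [22, 249] → before → yes.
retro [57, 128] → before → yes.
soundcheck [380, 456] → before → yes.
Result: backup, demo, planning, rehearsal, retro, soundcheck.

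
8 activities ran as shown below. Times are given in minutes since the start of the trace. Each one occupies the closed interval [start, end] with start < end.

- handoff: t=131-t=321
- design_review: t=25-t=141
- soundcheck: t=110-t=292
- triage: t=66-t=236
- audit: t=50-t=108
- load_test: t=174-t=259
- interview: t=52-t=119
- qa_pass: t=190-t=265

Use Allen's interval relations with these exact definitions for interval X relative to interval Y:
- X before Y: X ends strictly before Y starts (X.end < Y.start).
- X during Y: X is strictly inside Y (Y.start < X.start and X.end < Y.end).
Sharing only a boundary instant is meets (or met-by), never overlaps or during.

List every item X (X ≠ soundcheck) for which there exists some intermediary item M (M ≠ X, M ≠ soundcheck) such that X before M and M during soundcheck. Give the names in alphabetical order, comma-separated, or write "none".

audit, design_review, interview

Target soundcheck = [t=110, t=292].
Intermediaries M with M during soundcheck: load_test, qa_pass.
Via load_test — items with X before load_test: audit, design_review, interview.
Via qa_pass — items with X before qa_pass: audit, design_review, interview.
Union: audit, design_review, interview.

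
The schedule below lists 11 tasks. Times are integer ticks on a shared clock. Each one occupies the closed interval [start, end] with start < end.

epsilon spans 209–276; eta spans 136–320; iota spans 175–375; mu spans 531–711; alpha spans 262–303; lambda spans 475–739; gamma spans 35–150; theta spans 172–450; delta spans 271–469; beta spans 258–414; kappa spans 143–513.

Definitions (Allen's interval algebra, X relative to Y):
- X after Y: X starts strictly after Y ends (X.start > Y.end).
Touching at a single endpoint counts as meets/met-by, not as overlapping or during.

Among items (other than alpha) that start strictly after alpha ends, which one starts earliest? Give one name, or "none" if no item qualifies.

Target alpha = [262, 303].
beta [258, 414] → contains → excluded.
delta [271, 469] → overlapped-by → excluded.
epsilon [209, 276] → overlaps → excluded.
eta [136, 320] → contains → excluded.
gamma [35, 150] → before → excluded.
iota [175, 375] → contains → excluded.
kappa [143, 513] → contains → excluded.
lambda [475, 739] → after → candidate.
mu [531, 711] → after → candidate.
theta [172, 450] → contains → excluded.
Among candidates, earliest start is 475 → lambda.

lambda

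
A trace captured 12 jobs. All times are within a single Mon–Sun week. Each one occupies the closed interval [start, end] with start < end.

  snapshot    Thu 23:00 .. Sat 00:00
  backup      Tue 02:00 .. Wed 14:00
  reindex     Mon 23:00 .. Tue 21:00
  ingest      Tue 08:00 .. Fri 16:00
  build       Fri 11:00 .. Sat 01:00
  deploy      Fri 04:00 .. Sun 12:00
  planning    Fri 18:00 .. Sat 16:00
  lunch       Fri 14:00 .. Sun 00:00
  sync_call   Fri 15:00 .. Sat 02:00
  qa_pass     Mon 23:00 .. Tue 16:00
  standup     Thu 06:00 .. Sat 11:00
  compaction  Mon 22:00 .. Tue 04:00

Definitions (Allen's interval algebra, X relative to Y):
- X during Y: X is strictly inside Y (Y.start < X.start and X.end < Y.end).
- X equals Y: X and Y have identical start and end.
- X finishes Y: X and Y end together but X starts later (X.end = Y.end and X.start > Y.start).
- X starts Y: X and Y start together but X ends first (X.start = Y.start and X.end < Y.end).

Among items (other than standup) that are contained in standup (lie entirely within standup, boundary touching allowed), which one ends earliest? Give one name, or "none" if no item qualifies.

snapshot

Target standup = [Thu 06:00, Sat 11:00].
backup [Tue 02:00, Wed 14:00] → before → excluded.
build [Fri 11:00, Sat 01:00] → during → candidate.
compaction [Mon 22:00, Tue 04:00] → before → excluded.
deploy [Fri 04:00, Sun 12:00] → overlapped-by → excluded.
ingest [Tue 08:00, Fri 16:00] → overlaps → excluded.
lunch [Fri 14:00, Sun 00:00] → overlapped-by → excluded.
planning [Fri 18:00, Sat 16:00] → overlapped-by → excluded.
qa_pass [Mon 23:00, Tue 16:00] → before → excluded.
reindex [Mon 23:00, Tue 21:00] → before → excluded.
snapshot [Thu 23:00, Sat 00:00] → during → candidate.
sync_call [Fri 15:00, Sat 02:00] → during → candidate.
Among candidates, earliest end is Sat 00:00 → snapshot.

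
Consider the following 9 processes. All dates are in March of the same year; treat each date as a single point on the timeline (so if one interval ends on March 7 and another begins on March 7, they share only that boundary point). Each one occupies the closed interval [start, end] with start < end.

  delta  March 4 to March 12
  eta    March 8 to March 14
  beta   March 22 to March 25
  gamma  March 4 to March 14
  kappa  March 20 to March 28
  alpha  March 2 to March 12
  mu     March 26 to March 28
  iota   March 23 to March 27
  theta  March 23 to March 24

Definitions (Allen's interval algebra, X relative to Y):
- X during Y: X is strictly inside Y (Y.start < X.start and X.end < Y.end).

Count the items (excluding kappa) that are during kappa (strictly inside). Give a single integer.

3

Target kappa = [March 20, March 28].
alpha [March 2, March 12] → before → no.
beta [March 22, March 25] → during → counts.
delta [March 4, March 12] → before → no.
eta [March 8, March 14] → before → no.
gamma [March 4, March 14] → before → no.
iota [March 23, March 27] → during → counts.
mu [March 26, March 28] → finishes → no.
theta [March 23, March 24] → during → counts.
Total: 3.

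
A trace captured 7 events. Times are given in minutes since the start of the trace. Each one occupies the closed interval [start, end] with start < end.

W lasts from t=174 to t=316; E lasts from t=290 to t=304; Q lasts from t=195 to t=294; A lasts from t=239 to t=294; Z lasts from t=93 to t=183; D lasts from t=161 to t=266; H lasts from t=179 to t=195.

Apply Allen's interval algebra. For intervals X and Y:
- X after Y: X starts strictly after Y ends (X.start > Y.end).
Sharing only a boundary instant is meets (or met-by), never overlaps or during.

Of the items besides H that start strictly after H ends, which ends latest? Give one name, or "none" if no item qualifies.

E

Target H = [t=179, t=195].
A [t=239, t=294] → after → candidate.
D [t=161, t=266] → contains → excluded.
E [t=290, t=304] → after → candidate.
Q [t=195, t=294] → met-by → excluded.
W [t=174, t=316] → contains → excluded.
Z [t=93, t=183] → overlaps → excluded.
Among candidates, latest end is t=304 → E.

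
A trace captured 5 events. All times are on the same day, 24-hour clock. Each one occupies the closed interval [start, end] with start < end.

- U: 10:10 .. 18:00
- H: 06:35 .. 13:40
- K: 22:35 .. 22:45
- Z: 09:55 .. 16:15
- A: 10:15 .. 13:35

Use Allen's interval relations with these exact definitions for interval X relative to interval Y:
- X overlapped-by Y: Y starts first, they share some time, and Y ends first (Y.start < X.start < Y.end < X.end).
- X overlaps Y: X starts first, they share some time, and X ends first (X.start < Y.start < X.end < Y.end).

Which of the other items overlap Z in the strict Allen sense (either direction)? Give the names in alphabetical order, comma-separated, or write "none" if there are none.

Target Z = [09:55, 16:15].
A [10:15, 13:35] → during → no.
H [06:35, 13:40] → overlaps → yes.
K [22:35, 22:45] → after → no.
U [10:10, 18:00] → overlapped-by → yes.
Result: H, U.

H, U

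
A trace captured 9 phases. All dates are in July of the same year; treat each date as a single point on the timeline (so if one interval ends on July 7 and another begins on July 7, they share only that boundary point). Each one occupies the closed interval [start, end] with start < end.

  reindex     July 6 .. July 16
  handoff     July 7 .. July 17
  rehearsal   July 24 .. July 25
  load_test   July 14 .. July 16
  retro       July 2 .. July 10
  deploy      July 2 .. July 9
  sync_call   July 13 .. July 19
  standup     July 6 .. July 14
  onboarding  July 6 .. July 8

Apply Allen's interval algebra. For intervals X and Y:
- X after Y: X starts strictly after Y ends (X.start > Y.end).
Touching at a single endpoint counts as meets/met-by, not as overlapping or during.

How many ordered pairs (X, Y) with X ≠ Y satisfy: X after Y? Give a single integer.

14

Checking all 72 ordered pairs for relation 'after'; matching pairs in alphabetical order:
(load_test, deploy): load_test after deploy ✓
(load_test, onboarding): load_test after onboarding ✓
(load_test, retro): load_test after retro ✓
(rehearsal, deploy): rehearsal after deploy ✓
(rehearsal, handoff): rehearsal after handoff ✓
(rehearsal, load_test): rehearsal after load_test ✓
(rehearsal, onboarding): rehearsal after onboarding ✓
(rehearsal, reindex): rehearsal after reindex ✓
(rehearsal, retro): rehearsal after retro ✓
(rehearsal, standup): rehearsal after standup ✓
(rehearsal, sync_call): rehearsal after sync_call ✓
(sync_call, deploy): sync_call after deploy ✓
(sync_call, onboarding): sync_call after onboarding ✓
(sync_call, retro): sync_call after retro ✓
Count: 14.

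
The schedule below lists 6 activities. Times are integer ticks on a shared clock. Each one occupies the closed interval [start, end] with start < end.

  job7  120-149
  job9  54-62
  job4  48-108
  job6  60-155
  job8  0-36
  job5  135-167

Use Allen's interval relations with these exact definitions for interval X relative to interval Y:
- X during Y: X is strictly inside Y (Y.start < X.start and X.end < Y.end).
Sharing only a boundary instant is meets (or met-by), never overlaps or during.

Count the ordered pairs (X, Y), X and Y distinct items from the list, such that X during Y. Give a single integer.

2

Checking all 30 ordered pairs for relation 'during'; matching pairs in alphabetical order:
(job7, job6): job7 during job6 ✓
(job9, job4): job9 during job4 ✓
Count: 2.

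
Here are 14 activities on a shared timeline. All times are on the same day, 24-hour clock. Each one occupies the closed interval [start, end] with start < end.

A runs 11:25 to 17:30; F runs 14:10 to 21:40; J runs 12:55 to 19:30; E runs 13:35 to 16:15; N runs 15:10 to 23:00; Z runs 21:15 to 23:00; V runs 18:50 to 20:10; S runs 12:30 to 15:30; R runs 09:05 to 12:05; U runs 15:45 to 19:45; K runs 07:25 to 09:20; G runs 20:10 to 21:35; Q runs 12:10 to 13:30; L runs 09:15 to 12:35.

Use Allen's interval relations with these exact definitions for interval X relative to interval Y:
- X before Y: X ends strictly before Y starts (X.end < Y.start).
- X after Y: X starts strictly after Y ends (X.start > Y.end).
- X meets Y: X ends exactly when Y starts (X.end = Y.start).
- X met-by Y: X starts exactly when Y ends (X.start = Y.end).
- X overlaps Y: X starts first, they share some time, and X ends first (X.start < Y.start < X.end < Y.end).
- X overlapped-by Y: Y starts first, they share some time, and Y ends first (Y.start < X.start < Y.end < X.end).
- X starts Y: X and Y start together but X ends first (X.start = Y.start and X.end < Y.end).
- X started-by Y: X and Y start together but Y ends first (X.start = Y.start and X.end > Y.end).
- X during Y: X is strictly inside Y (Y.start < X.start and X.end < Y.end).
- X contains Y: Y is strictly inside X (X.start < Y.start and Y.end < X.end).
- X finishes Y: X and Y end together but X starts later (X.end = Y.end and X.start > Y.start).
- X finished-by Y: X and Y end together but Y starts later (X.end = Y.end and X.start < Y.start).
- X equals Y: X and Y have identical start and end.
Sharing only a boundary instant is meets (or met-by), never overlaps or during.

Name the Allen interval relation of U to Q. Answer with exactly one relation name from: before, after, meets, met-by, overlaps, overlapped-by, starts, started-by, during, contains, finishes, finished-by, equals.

U = [15:45, 19:45]; Q = [12:10, 13:30].
Compare endpoints: U.start > Q.start, U.start > Q.end, U.end > Q.start, U.end > Q.end.
That pattern is 'after'.

after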